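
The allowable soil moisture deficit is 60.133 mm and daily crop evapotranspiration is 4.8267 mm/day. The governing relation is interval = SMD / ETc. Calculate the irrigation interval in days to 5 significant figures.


interval = 60.133 / 4.8267 = 12.458 days
Therefore the irrigation interval = 12.458 days.


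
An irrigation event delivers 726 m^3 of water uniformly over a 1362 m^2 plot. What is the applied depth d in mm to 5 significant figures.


Approach: apply depth from volume over area, d = (V/A)*1000.
d = (726 / 1362) * 1000 = 533.04 mm
Therefore the applied depth d = 533.04 mm.


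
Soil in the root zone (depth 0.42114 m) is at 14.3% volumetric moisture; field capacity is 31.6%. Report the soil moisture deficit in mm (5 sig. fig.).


Approach: apply the soil moisture deficit relation, SMD = (FC - theta)/100 * depth * 1000.
SMD = (31.6 - 14.3)/100 * 0.42114 * 1000 = 72.857 mm
Therefore the soil moisture deficit = 72.857 mm.


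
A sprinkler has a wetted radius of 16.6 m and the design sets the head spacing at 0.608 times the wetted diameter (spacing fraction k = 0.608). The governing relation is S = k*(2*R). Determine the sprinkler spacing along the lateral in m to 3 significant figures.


S = 0.608 * (2 * 16.6) = 20.2 m
Therefore the sprinkler spacing along the lateral = 20.2 m.


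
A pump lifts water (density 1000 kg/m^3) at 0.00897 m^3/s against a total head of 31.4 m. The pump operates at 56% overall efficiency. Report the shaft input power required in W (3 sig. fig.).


Approach: apply hydraulic power then efficiency conversion, P = rho*g*Q*H; P_in = P/eta.
Step 1 — hydraulic power (P = rho*g*Q*H):
  P = 1000 * 9.81 * 0.00897 * 31.4 = 2763.1 W
Step 2 — input power: P_in = P/eta = 2763.1 / 0.56 = 4930 W
Therefore the shaft input power required = 4930 W.


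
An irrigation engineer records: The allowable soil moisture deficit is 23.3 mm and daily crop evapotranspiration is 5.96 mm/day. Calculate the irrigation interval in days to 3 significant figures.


Approach: apply the irrigation interval relation, interval = SMD / ETc.
interval = 23.3 / 5.96 = 3.91 days
Therefore the irrigation interval = 3.91 days.


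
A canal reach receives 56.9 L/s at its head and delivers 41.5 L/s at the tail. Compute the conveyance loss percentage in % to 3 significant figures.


Approach: apply the conveyance loss ratio, loss% = ((Q_head - Q_tail)/Q_head)*100.
loss = ((56.9 - 41.5)/56.9)*100 = 27.1 %
Therefore the conveyance loss percentage = 27.1 %.


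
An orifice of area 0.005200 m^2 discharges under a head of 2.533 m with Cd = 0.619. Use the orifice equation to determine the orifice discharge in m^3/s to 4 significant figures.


Approach: apply the orifice equation, Q = Cd*A*sqrt(2*g*h).
Q = 0.619 * 0.005200 * sqrt(2*9.81*2.533) = 0.02269 m^3/s
Therefore the orifice discharge = 0.02269 m^3/s.


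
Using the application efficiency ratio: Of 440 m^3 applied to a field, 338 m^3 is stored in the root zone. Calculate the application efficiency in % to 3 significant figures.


Approach: apply the application efficiency ratio, Ea = (stored/applied)*100.
Ea = (338/440)*100 = 76.8 %
Therefore the application efficiency = 76.8 %.


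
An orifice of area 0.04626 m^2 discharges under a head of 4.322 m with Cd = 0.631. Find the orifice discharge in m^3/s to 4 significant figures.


Approach: apply the orifice equation, Q = Cd*A*sqrt(2*g*h).
Q = 0.631 * 0.04626 * sqrt(2*9.81*4.322) = 0.2688 m^3/s
Therefore the orifice discharge = 0.2688 m^3/s.


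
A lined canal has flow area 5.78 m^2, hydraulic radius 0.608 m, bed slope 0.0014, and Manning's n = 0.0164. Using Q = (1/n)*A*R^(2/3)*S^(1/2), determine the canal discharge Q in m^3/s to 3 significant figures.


Q = (1/0.0164) * 5.78 * 0.608^(2/3) * 0.0014^(1/2) = 9.46 m^3/s
Therefore the canal discharge Q = 9.46 m^3/s.


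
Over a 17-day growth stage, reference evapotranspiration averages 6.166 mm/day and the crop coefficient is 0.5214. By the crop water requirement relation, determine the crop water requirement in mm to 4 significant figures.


Approach: apply the crop water requirement relation, CWR = ET0 * Kc * days.
CWR = 6.166 * 0.5214 * 17 = 54.65 mm
Therefore the crop water requirement = 54.65 mm.


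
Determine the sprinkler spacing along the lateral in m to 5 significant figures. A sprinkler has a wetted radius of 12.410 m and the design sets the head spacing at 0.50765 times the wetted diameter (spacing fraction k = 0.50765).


Approach: apply the sprinkler spacing rule (spacing as a fraction of wetted diameter), S = k*(2*R).
S = 0.50765 * (2 * 12.410) = 12.600 m
Therefore the sprinkler spacing along the lateral = 12.600 m.


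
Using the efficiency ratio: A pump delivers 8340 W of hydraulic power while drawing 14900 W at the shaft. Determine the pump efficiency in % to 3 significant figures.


Approach: apply the efficiency ratio, eta = (P_out/P_in)*100.
eta = (8340 / 14900) * 100 = 56.0 %
Therefore the pump efficiency = 56.0 %.


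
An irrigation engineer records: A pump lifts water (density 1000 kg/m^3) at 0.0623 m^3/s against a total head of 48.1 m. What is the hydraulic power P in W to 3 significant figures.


Approach: apply the hydraulic power relation, P = rho*g*Q*H.
P = 1000 * 9.81 * 0.0623 * 48.1 = 29400 W
Therefore the hydraulic power P = 29400 W.


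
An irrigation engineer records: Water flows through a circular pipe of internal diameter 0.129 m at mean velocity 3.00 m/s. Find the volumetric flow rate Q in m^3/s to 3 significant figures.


Approach: apply the continuity equation for pipe flow, Q = A * v with A = pi*(D/2)^2.
A = pi*(0.129/2)^2 = 0.013070 m^2
Q = 0.013070 * 3.00 = 0.0392 m^3/s
Therefore the volumetric flow rate Q = 0.0392 m^3/s.


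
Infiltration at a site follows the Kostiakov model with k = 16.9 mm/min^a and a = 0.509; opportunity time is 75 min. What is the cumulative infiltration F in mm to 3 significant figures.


Approach: apply the Kostiakov infiltration equation, F = k*t^a.
F = 16.9 * 75^0.509 = 152 mm
Therefore the cumulative infiltration F = 152 mm.


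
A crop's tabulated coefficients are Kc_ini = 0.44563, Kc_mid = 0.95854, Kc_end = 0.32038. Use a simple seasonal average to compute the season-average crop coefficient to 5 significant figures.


Approach: apply a simple seasonal average, Kc_avg = (Kc_ini + Kc_mid + Kc_end)/3.
Kc_avg = (0.44563 + 0.95854 + 0.32038)/3 = 0.57485
Therefore the season-average crop coefficient = 0.57485.


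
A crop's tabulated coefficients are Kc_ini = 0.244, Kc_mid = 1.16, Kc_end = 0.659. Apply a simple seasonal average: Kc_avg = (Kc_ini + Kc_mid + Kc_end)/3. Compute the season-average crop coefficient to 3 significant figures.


Kc_avg = (0.244 + 1.16 + 0.659)/3 = 0.688
Therefore the season-average crop coefficient = 0.688.


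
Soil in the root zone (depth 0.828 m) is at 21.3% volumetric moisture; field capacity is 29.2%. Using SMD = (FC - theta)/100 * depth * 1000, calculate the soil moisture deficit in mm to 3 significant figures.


SMD = (29.2 - 21.3)/100 * 0.828 * 1000 = 65.4 mm
Therefore the soil moisture deficit = 65.4 mm.


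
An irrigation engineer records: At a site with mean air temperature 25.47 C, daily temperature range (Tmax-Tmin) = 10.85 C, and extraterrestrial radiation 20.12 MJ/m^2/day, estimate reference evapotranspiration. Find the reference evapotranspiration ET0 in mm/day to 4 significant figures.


Approach: apply the Hargreaves-Samani method, ET0 = 0.0023*(Tmean+17.8)*sqrt(Tmax-Tmin)*0.408*Ra.
ET0 = 0.0023*(25.47+17.8)*sqrt(10.85)*0.408*20.12 = 2.691 mm/day
Therefore the reference evapotranspiration ET0 = 2.691 mm/day.


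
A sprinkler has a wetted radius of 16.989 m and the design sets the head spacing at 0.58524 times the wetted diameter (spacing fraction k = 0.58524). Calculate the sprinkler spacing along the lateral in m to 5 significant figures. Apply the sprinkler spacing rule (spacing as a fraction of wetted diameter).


Approach: apply the sprinkler spacing rule (spacing as a fraction of wetted diameter), S = k*(2*R).
S = 0.58524 * (2 * 16.989) = 19.885 m
Therefore the sprinkler spacing along the lateral = 19.885 m.


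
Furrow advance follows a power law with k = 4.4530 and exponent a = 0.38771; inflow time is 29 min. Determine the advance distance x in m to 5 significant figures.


Approach: apply the power-law advance function, x = k*t^a.
x = 4.4530 * 29^0.38771 = 16.430 m
Therefore the advance distance x = 16.430 m.


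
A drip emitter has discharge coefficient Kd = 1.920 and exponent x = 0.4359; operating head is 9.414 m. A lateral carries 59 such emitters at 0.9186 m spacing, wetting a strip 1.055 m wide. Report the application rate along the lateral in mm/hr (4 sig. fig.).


Approach: apply the emitter equation with a lateral mass balance, q = Kd*h^x; Q = n*q; rate = Q/(n*spacing*width).
Step 1 — single emitter flow (q = Kd*h^x):
  q = 1.920 * 9.414^0.4359 = 5.10234 L/hr
Step 2 — total lateral flow: Q = 59 * 5.10234 = 301.038 L/hr
Step 3 — wetted area: A = 59 * 0.9186 * 1.055 = 57.1783 m^2
Step 4 — application rate: Q/A = 301.038/57.1783 = 5.265 mm/hr
Therefore the application rate along the lateral = 5.265 mm/hr.


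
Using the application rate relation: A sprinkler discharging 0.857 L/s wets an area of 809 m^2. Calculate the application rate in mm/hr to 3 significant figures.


Approach: apply the application rate relation, rate = (Q/A)*3600.
rate = (0.857 / 809) * 3600 = 3.81 mm/hr
Therefore the application rate = 3.81 mm/hr.


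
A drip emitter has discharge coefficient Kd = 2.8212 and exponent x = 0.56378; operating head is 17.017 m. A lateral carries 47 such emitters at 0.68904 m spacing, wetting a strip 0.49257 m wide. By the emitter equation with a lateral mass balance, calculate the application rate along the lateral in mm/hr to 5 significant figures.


Approach: apply the emitter equation with a lateral mass balance, q = Kd*h^x; Q = n*q; rate = Q/(n*spacing*width).
Step 1 — single emitter flow (q = Kd*h^x):
  q = 2.8212 * 17.017^0.56378 = 13.94380 L/hr
Step 2 — total lateral flow: Q = 47 * 13.94380 = 655.3585 L/hr
Step 3 — wetted area: A = 47 * 0.68904 * 0.49257 = 15.95182 m^2
Step 4 — application rate: Q/A = 655.3585/15.95182 = 41.084 mm/hr
Therefore the application rate along the lateral = 41.084 mm/hr.


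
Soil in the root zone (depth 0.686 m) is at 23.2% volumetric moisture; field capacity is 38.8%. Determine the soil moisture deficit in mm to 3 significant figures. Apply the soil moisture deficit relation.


Approach: apply the soil moisture deficit relation, SMD = (FC - theta)/100 * depth * 1000.
SMD = (38.8 - 23.2)/100 * 0.686 * 1000 = 107 mm
Therefore the soil moisture deficit = 107 mm.


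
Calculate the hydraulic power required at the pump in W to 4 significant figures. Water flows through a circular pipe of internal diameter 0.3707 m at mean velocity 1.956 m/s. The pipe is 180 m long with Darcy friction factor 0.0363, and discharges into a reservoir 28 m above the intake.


Approach: apply continuity + Darcy-Weisbach + hydraulic power, Q = A*v; hf = f*(L/D)*(v^2/(2g)); H = static + hf; P = rho*g*Q*H.
Step 1 — flow rate (continuity, Q = A*v):
  A = pi*(0.3707/2)^2 = 0.107928 m^2
  Q = 0.107928 * 1.956 = 0.211108 m^3/s
Step 2 — friction head loss (Darcy-Weisbach):
  hf = 0.0363 * (180/0.3707) * (1.956^2 / (2*9.81))
  hf = 3.43712 m
Step 3 — total head: H = 28 + 3.43712 = 31.4371 m
Step 4 — hydraulic power (P = rho*g*Q*H):
  P = 1000 * 9.81 * 0.211108 * 31.4371 = 65110 W
Therefore the hydraulic power required at the pump = 65110 W.


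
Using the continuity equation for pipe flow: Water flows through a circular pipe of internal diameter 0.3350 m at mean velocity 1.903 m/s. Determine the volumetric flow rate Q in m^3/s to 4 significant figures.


Approach: apply the continuity equation for pipe flow, Q = A * v with A = pi*(D/2)^2.
A = pi*(0.3350/2)^2 = 0.0881413 m^2
Q = 0.0881413 * 1.903 = 0.1677 m^3/s
Therefore the volumetric flow rate Q = 0.1677 m^3/s.


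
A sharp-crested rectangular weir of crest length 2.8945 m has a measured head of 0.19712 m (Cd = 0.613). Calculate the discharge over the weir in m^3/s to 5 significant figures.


Approach: apply the rectangular weir equation, Q = (2/3)*Cd*L*sqrt(2g)*H^1.5.
Q = (2/3)*0.613*2.8945*sqrt(2*9.81)*0.19712^1.5 = 0.45855 m^3/s
Therefore the discharge over the weir = 0.45855 m^3/s.


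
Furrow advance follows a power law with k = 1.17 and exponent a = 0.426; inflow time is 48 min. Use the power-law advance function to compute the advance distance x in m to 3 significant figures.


Approach: apply the power-law advance function, x = k*t^a.
x = 1.17 * 48^0.426 = 6.09 m
Therefore the advance distance x = 6.09 m.


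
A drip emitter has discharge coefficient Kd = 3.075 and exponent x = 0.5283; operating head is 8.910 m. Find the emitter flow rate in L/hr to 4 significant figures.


Approach: apply the emitter characteristic equation, q = Kd * h^x.
q = 3.075 * 8.910^0.5283 = 9.765 L/hr
Therefore the emitter flow rate = 9.765 L/hr.


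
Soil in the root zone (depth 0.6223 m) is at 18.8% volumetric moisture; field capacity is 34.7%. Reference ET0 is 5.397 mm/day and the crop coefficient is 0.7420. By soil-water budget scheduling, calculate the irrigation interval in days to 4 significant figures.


Approach: apply soil-water budget scheduling, SMD = (FC-theta)/100*depth*1000; ETc = ET0*Kc; interval = SMD/ETc.
Step 1 — soil moisture deficit:
  SMD = (34.7 - 18.8)/100 * 0.6223 * 1000 = 98.9457 mm
Step 2 — daily crop ET (ETc = ET0*Kc):
  ETc = 5.397 * 0.7420 = 4.00457 mm/day
Step 3 — irrigation interval (SMD/ETc):
  interval = 98.9457 / 4.00457 = 24.71 days
Therefore the irrigation interval = 24.71 days.


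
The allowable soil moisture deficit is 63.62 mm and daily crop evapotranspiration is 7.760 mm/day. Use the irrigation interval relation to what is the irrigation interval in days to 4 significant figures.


Approach: apply the irrigation interval relation, interval = SMD / ETc.
interval = 63.62 / 7.760 = 8.198 days
Therefore the irrigation interval = 8.198 days.


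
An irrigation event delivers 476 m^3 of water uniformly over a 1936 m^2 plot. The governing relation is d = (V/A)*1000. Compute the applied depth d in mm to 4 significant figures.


d = (476 / 1936) * 1000 = 245.9 mm
Therefore the applied depth d = 245.9 mm.


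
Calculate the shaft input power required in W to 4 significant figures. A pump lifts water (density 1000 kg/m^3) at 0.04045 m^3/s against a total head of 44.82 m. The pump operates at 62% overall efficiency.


Approach: apply hydraulic power then efficiency conversion, P = rho*g*Q*H; P_in = P/eta.
Step 1 — hydraulic power (P = rho*g*Q*H):
  P = 1000 * 9.81 * 0.04045 * 44.82 = 17785.2 W
Step 2 — input power: P_in = P/eta = 17785.2 / 0.62 = 28690 W
Therefore the shaft input power required = 28690 W.


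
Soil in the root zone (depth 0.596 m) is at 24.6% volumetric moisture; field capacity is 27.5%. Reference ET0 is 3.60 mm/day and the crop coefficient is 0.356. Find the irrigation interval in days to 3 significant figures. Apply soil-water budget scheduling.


Approach: apply soil-water budget scheduling, SMD = (FC-theta)/100*depth*1000; ETc = ET0*Kc; interval = SMD/ETc.
Step 1 — soil moisture deficit:
  SMD = (27.5 - 24.6)/100 * 0.596 * 1000 = 17.284 mm
Step 2 — daily crop ET (ETc = ET0*Kc):
  ETc = 3.60 * 0.356 = 1.2816 mm/day
Step 3 — irrigation interval (SMD/ETc):
  interval = 17.284 / 1.2816 = 13.5 days
Therefore the irrigation interval = 13.5 days.


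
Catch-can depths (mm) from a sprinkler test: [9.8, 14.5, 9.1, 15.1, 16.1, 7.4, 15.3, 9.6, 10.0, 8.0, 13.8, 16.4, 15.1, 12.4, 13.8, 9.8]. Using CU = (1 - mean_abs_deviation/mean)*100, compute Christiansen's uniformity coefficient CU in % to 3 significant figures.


mean = 12.262 mm
mean |d_i - mean| = 2.7672 mm
CU = (1 - 2.7672/12.262)*100 = 77.4 %
Therefore Christiansen's uniformity coefficient CU = 77.4 %.


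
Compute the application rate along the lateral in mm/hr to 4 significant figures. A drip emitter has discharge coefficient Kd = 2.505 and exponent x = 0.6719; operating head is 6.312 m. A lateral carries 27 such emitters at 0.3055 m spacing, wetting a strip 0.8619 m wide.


Approach: apply the emitter equation with a lateral mass balance, q = Kd*h^x; Q = n*q; rate = Q/(n*spacing*width).
Step 1 — single emitter flow (q = Kd*h^x):
  q = 2.505 * 6.312^0.6719 = 8.63853 L/hr
Step 2 — total lateral flow: Q = 27 * 8.63853 = 233.240 L/hr
Step 3 — wetted area: A = 27 * 0.3055 * 0.8619 = 7.10938 m^2
Step 4 — application rate: Q/A = 233.240/7.10938 = 32.81 mm/hr
Therefore the application rate along the lateral = 32.81 mm/hr.


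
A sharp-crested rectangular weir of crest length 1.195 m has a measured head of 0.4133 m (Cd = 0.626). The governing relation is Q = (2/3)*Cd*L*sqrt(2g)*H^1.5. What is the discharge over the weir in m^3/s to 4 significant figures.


Q = (2/3)*0.626*1.195*sqrt(2*9.81)*0.4133^1.5 = 0.5869 m^3/s
Therefore the discharge over the weir = 0.5869 m^3/s.


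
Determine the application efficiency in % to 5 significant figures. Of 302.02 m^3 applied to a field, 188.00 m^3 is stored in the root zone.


Approach: apply the application efficiency ratio, Ea = (stored/applied)*100.
Ea = (188.00/302.02)*100 = 62.248 %
Therefore the application efficiency = 62.248 %.


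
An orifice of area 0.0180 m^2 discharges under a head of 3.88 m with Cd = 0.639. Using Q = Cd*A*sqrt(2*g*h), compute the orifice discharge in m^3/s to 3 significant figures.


Q = 0.639 * 0.0180 * sqrt(2*9.81*3.88) = 0.100 m^3/s
Therefore the orifice discharge = 0.100 m^3/s.


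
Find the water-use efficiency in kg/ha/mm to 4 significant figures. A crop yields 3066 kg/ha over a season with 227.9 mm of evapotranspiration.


Approach: apply the water-use efficiency ratio, WUE = yield/ET.
WUE = 3066 / 227.9 = 13.45 kg/ha/mm
Therefore the water-use efficiency = 13.45 kg/ha/mm.


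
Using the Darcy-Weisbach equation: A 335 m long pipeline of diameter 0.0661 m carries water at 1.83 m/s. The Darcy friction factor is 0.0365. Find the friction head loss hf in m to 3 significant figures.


Approach: apply the Darcy-Weisbach equation, hf = f*(L/D)*(v^2/(2g)).
hf = 0.0365 * (335/0.0661) * (1.83^2 / (2*9.81))
hf = 31.6 m
Therefore the friction head loss hf = 31.6 m.


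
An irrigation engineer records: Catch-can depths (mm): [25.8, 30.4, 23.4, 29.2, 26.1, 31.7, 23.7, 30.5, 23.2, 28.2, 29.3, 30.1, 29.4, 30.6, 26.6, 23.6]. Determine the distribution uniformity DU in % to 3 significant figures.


Approach: apply the low-quarter distribution uniformity, DU = (mean of lowest quarter of readings / overall mean)*100.
sorted lowest 4 of 16: [23.2, 23.4, 23.6, 23.7] -> mean = 23.475 mm
overall mean = 27.613 mm
DU = (23.475/27.613)*100 = 85.0 %
Therefore the distribution uniformity DU = 85.0 %.


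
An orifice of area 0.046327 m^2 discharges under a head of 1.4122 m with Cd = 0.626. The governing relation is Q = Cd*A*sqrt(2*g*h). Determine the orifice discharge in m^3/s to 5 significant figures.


Q = 0.626 * 0.046327 * sqrt(2*9.81*1.4122) = 0.15265 m^3/s
Therefore the orifice discharge = 0.15265 m^3/s.


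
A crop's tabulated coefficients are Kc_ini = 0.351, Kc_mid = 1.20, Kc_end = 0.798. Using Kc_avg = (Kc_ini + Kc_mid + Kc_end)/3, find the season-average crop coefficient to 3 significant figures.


Kc_avg = (0.351 + 1.20 + 0.798)/3 = 0.783
Therefore the season-average crop coefficient = 0.783.


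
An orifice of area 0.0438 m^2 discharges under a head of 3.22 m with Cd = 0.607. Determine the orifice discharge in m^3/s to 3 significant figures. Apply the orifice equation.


Approach: apply the orifice equation, Q = Cd*A*sqrt(2*g*h).
Q = 0.607 * 0.0438 * sqrt(2*9.81*3.22) = 0.211 m^3/s
Therefore the orifice discharge = 0.211 m^3/s.


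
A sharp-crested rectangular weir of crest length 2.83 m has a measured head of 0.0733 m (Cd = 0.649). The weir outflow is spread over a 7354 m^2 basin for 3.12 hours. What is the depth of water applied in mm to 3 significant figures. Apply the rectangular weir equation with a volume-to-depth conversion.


Approach: apply the rectangular weir equation with a volume-to-depth conversion, Q = (2/3)*Cd*L*sqrt(2g)*H^1.5; d = Q*t/A * 1000.
Step 1 — weir discharge:
  Q = (2/3)*0.649*2.83*sqrt(2*9.81)*0.0733^1.5 = 0.10763 m^3/s
Step 2 — volume: V = 0.10763 * 3.12*3600 = 1208.9 m^3
Step 3 — depth: d = V/A * 1000 = 1208.9/7354 * 1000 = 164 mm
Therefore the depth of water applied = 164 mm.


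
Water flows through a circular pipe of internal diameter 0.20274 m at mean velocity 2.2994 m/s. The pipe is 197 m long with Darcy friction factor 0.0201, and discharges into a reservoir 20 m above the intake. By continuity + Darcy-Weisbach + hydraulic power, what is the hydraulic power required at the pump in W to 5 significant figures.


Approach: apply continuity + Darcy-Weisbach + hydraulic power, Q = A*v; hf = f*(L/D)*(v^2/(2g)); H = static + hf; P = rho*g*Q*H.
Step 1 — flow rate (continuity, Q = A*v):
  A = pi*(0.20274/2)^2 = 0.03228262 m^2
  Q = 0.03228262 * 2.2994 = 0.07423065 m^3/s
Step 2 — friction head loss (Darcy-Weisbach):
  hf = 0.0201 * (197/0.20274) * (2.2994^2 / (2*9.81))
  hf = 5.263237 m
Step 3 — total head: H = 20 + 5.263237 = 25.26324 m
Step 4 — hydraulic power (P = rho*g*Q*H):
  P = 1000 * 9.81 * 0.07423065 * 25.26324 = 18397 W
Therefore the hydraulic power required at the pump = 18397 W.


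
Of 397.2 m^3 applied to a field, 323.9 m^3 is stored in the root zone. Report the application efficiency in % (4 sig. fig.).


Approach: apply the application efficiency ratio, Ea = (stored/applied)*100.
Ea = (323.9/397.2)*100 = 81.55 %
Therefore the application efficiency = 81.55 %.


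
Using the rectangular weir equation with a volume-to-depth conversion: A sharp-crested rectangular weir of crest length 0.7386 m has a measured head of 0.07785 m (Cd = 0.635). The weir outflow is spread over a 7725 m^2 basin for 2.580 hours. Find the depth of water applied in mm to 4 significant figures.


Approach: apply the rectangular weir equation with a volume-to-depth conversion, Q = (2/3)*Cd*L*sqrt(2g)*H^1.5; d = Q*t/A * 1000.
Step 1 — weir discharge:
  Q = (2/3)*0.635*0.7386*sqrt(2*9.81)*0.07785^1.5 = 0.0300836 m^3/s
Step 2 — volume: V = 0.0300836 * 2.580*3600 = 279.416 m^3
Step 3 — depth: d = V/A * 1000 = 279.416/7725 * 1000 = 36.17 mm
Therefore the depth of water applied = 36.17 mm.


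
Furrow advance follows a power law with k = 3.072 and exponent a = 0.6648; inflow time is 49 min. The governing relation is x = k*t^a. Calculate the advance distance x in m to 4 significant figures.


x = 3.072 * 49^0.6648 = 40.84 m
Therefore the advance distance x = 40.84 m.


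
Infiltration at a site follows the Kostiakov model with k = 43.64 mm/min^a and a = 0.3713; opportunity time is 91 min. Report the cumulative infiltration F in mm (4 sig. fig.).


Approach: apply the Kostiakov infiltration equation, F = k*t^a.
F = 43.64 * 91^0.3713 = 233.0 mm
Therefore the cumulative infiltration F = 233.0 mm.


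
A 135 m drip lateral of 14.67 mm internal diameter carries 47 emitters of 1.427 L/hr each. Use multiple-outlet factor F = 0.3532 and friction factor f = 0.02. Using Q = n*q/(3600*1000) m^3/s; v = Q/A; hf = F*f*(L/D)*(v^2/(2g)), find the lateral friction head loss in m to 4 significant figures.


Q = 47*1.427/(3600*1000) = 1.86303e-05 m^3/s
A = pi*(14.67e-3/2)^2 = 1.69025e-04 m^2, so v = Q/A = 0.110222 m/s
hf = 0.3532*0.02*(135/0.01467)*(0.110222^2/(2*9.81)) = 0.04025 m
Therefore the lateral friction head loss = 0.04025 m.


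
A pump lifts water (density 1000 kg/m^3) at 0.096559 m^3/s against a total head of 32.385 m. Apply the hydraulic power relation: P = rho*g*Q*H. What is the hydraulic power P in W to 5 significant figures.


P = 1000 * 9.81 * 0.096559 * 32.385 = 30676 W
Therefore the hydraulic power P = 30676 W.


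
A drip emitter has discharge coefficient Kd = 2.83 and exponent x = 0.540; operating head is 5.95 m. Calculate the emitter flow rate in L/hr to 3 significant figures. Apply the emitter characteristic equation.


Approach: apply the emitter characteristic equation, q = Kd * h^x.
q = 2.83 * 5.95^0.540 = 7.41 L/hr
Therefore the emitter flow rate = 7.41 L/hr.


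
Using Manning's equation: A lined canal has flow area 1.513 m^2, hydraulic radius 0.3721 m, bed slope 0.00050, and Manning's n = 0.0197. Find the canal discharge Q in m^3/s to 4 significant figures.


Approach: apply Manning's equation, Q = (1/n)*A*R^(2/3)*S^(1/2).
Q = (1/0.0197) * 1.513 * 0.3721^(2/3) * 0.00050^(1/2) = 0.8884 m^3/s
Therefore the canal discharge Q = 0.8884 m^3/s.


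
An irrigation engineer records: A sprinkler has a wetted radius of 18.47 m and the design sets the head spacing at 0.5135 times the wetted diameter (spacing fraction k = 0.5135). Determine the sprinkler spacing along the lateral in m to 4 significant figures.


Approach: apply the sprinkler spacing rule (spacing as a fraction of wetted diameter), S = k*(2*R).
S = 0.5135 * (2 * 18.47) = 18.97 m
Therefore the sprinkler spacing along the lateral = 18.97 m.


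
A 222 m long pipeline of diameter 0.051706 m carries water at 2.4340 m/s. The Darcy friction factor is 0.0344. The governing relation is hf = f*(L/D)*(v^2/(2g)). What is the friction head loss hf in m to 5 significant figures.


hf = 0.0344 * (222/0.051706) * (2.4340^2 / (2*9.81))
hf = 44.598 m
Therefore the friction head loss hf = 44.598 m.


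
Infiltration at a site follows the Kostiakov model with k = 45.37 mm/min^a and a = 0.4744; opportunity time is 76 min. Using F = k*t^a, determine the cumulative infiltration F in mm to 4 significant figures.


F = 45.37 * 76^0.4744 = 354.0 mm
Therefore the cumulative infiltration F = 354.0 mm.


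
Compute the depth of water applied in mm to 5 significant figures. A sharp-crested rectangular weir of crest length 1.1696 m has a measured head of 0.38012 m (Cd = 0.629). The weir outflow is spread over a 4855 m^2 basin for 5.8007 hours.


Approach: apply the rectangular weir equation with a volume-to-depth conversion, Q = (2/3)*Cd*L*sqrt(2g)*H^1.5; d = Q*t/A * 1000.
Step 1 — weir discharge:
  Q = (2/3)*0.629*1.1696*sqrt(2*9.81)*0.38012^1.5 = 0.5091284 m^3/s
Step 2 — volume: V = 0.5091284 * 5.8007*3600 = 10631.88 m^3
Step 3 — depth: d = V/A * 1000 = 10631.88/4855 * 1000 = 2189.9 mm
Therefore the depth of water applied = 2189.9 mm.


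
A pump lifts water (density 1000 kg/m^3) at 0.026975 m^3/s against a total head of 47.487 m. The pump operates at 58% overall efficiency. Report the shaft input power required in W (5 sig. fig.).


Approach: apply hydraulic power then efficiency conversion, P = rho*g*Q*H; P_in = P/eta.
Step 1 — hydraulic power (P = rho*g*Q*H):
  P = 1000 * 9.81 * 0.026975 * 47.487 = 12566.24 W
Step 2 — input power: P_in = P/eta = 12566.24 / 0.58 = 21666 W
Therefore the shaft input power required = 21666 W.


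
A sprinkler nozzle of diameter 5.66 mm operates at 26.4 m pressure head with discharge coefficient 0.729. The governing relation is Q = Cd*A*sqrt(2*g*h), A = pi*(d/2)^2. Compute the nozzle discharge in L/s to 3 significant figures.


A = pi*(5.66e-3/2)^2 = 2.5161e-05 m^2
Q = 0.729 * 2.5161e-05 * sqrt(2*9.81*26.4) * 1000 = 0.417 L/s
Therefore the nozzle discharge = 0.417 L/s.


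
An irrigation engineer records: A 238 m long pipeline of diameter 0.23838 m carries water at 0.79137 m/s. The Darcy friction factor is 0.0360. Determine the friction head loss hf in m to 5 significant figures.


Approach: apply the Darcy-Weisbach equation, hf = f*(L/D)*(v^2/(2g)).
hf = 0.0360 * (238/0.23838) * (0.79137^2 / (2*9.81))
hf = 1.1473 m
Therefore the friction head loss hf = 1.1473 m.


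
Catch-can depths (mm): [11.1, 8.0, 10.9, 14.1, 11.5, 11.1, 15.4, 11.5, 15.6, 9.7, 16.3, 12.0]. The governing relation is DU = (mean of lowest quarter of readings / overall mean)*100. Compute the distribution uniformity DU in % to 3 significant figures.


sorted lowest 3 of 12: [8.0, 9.7, 10.9] -> mean = 9.5333 mm
overall mean = 12.267 mm
DU = (9.5333/12.267)*100 = 77.7 %
Therefore the distribution uniformity DU = 77.7 %.


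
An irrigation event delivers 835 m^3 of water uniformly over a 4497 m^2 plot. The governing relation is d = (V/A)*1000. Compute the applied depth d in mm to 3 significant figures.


d = (835 / 4497) * 1000 = 186 mm
Therefore the applied depth d = 186 mm.


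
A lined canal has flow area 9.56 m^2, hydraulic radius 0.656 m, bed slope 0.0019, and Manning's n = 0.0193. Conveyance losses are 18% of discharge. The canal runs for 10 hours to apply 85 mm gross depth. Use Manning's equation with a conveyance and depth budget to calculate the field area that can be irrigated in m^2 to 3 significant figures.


Approach: apply Manning's equation with a conveyance and depth budget, Q = (1/n)*A*R^(2/3)*S^(1/2); Q_field = Q*(1-loss); Area = Q_field*t/(d/1000).
Step 1 — canal discharge (Manning's equation):
  Q = (1/0.0193) * 9.56 * 0.656^(2/3) * 0.0019^(1/2) = 16.301 m^3/s
Step 2 — delivered flow: Q_field = 16.301*(1 - 18/100) = 13.367 m^3/s
Step 3 — volume delivered: V = 13.367 * 10*3600 = 481200 m^3
Step 4 — area served: A = V / (depth/1000) = 481200 / 0.085 = 5660000 m^2
Therefore the field area that can be irrigated = 5660000 m^2.


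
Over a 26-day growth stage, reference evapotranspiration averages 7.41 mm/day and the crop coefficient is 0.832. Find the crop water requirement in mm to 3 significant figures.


Approach: apply the crop water requirement relation, CWR = ET0 * Kc * days.
CWR = 7.41 * 0.832 * 26 = 160 mm
Therefore the crop water requirement = 160 mm.


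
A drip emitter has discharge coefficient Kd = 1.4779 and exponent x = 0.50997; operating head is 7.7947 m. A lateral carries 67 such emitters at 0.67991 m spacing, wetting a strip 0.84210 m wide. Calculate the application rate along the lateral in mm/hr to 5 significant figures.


Approach: apply the emitter equation with a lateral mass balance, q = Kd*h^x; Q = n*q; rate = Q/(n*spacing*width).
Step 1 — single emitter flow (q = Kd*h^x):
  q = 1.4779 * 7.7947^0.50997 = 4.211492 L/hr
Step 2 — total lateral flow: Q = 67 * 4.211492 = 282.1700 L/hr
Step 3 — wetted area: A = 67 * 0.67991 * 0.84210 = 38.36100 m^2
Step 4 — application rate: Q/A = 282.1700/38.36100 = 7.3556 mm/hr
Therefore the application rate along the lateral = 7.3556 mm/hr.


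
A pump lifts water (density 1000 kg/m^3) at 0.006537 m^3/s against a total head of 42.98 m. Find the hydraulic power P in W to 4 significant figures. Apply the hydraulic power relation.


Approach: apply the hydraulic power relation, P = rho*g*Q*H.
P = 1000 * 9.81 * 0.006537 * 42.98 = 2756 W
Therefore the hydraulic power P = 2756 W.


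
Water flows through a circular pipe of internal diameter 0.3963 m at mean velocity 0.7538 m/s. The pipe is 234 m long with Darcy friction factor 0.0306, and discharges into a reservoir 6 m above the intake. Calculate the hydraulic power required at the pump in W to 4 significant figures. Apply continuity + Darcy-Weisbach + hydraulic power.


Approach: apply continuity + Darcy-Weisbach + hydraulic power, Q = A*v; hf = f*(L/D)*(v^2/(2g)); H = static + hf; P = rho*g*Q*H.
Step 1 — flow rate (continuity, Q = A*v):
  A = pi*(0.3963/2)^2 = 0.123350 m^2
  Q = 0.123350 * 0.7538 = 0.0929810 m^3/s
Step 2 — friction head loss (Darcy-Weisbach):
  hf = 0.0306 * (234/0.3963) * (0.7538^2 / (2*9.81))
  hf = 0.523271 m
Step 3 — total head: H = 6 + 0.523271 = 6.52327 m
Step 4 — hydraulic power (P = rho*g*Q*H):
  P = 1000 * 9.81 * 0.0929810 * 6.52327 = 5950 W
Therefore the hydraulic power required at the pump = 5950 W.


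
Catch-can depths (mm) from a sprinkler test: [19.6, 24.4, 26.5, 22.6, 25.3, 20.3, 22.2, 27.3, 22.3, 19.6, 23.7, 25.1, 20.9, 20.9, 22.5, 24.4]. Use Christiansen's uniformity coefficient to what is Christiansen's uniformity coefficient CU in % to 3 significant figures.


Approach: apply Christiansen's uniformity coefficient, CU = (1 - mean_abs_deviation/mean)*100.
mean = 22.975 mm
mean |d_i - mean| = 1.9844 mm
CU = (1 - 1.9844/22.975)*100 = 91.4 %
Therefore Christiansen's uniformity coefficient CU = 91.4 %.


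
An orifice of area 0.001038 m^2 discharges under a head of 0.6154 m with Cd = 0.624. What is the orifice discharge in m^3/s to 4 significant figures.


Approach: apply the orifice equation, Q = Cd*A*sqrt(2*g*h).
Q = 0.624 * 0.001038 * sqrt(2*9.81*0.6154) = 0.002251 m^3/s
Therefore the orifice discharge = 0.002251 m^3/s.


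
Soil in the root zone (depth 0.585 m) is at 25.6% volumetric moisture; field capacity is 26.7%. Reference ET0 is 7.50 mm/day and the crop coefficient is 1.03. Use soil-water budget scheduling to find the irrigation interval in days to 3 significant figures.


Approach: apply soil-water budget scheduling, SMD = (FC-theta)/100*depth*1000; ETc = ET0*Kc; interval = SMD/ETc.
Step 1 — soil moisture deficit:
  SMD = (26.7 - 25.6)/100 * 0.585 * 1000 = 6.4350 mm
Step 2 — daily crop ET (ETc = ET0*Kc):
  ETc = 7.50 * 1.03 = 7.7250 mm/day
Step 3 — irrigation interval (SMD/ETc):
  interval = 6.4350 / 7.7250 = 0.833 days
Therefore the irrigation interval = 0.833 days.


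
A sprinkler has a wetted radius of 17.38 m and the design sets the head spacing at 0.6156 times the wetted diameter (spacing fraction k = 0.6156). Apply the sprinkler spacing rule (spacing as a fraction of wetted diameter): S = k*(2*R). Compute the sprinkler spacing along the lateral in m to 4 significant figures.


S = 0.6156 * (2 * 17.38) = 21.40 m
Therefore the sprinkler spacing along the lateral = 21.40 m.


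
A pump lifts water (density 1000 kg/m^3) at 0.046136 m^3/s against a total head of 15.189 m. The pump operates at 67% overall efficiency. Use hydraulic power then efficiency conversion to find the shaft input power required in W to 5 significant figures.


Approach: apply hydraulic power then efficiency conversion, P = rho*g*Q*H; P_in = P/eta.
Step 1 — hydraulic power (P = rho*g*Q*H):
  P = 1000 * 9.81 * 0.046136 * 15.189 = 6874.453 W
Step 2 — input power: P_in = P/eta = 6874.453 / 0.67 = 10260 W
Therefore the shaft input power required = 10260 W.


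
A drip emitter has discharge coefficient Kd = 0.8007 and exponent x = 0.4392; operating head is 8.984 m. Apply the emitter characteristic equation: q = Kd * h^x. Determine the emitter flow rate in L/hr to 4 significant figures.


q = 0.8007 * 8.984^0.4392 = 2.100 L/hr
Therefore the emitter flow rate = 2.100 L/hr.


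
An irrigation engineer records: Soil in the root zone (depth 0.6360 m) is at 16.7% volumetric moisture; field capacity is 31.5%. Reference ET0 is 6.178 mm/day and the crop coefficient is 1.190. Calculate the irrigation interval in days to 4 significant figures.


Approach: apply soil-water budget scheduling, SMD = (FC-theta)/100*depth*1000; ETc = ET0*Kc; interval = SMD/ETc.
Step 1 — soil moisture deficit:
  SMD = (31.5 - 16.7)/100 * 0.6360 * 1000 = 94.1280 mm
Step 2 — daily crop ET (ETc = ET0*Kc):
  ETc = 6.178 * 1.190 = 7.35182 mm/day
Step 3 — irrigation interval (SMD/ETc):
  interval = 94.1280 / 7.35182 = 12.80 days
Therefore the irrigation interval = 12.80 days.


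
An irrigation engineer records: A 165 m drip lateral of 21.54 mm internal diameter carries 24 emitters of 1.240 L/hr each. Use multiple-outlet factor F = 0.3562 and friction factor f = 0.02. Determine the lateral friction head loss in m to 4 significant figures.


Approach: apply Darcy-Weisbach with the multiple-outlet F-factor, Q = n*q/(3600*1000) m^3/s; v = Q/A; hf = F*f*(L/D)*(v^2/(2g)).
Q = 24*1.240/(3600*1000) = 8.26667e-06 m^3/s
A = pi*(21.54e-3/2)^2 = 3.64402e-04 m^2, so v = Q/A = 0.0226855 m/s
hf = 0.3562*0.02*(165/0.02154)*(0.0226855^2/(2*9.81)) = 0.001431 m
Therefore the lateral friction head loss = 0.001431 m.


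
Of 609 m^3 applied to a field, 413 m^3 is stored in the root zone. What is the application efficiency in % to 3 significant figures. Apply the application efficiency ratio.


Approach: apply the application efficiency ratio, Ea = (stored/applied)*100.
Ea = (413/609)*100 = 67.8 %
Therefore the application efficiency = 67.8 %.


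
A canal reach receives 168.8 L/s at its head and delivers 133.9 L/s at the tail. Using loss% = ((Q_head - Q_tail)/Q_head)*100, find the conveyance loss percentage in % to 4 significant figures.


loss = ((168.8 - 133.9)/168.8)*100 = 20.68 %
Therefore the conveyance loss percentage = 20.68 %.


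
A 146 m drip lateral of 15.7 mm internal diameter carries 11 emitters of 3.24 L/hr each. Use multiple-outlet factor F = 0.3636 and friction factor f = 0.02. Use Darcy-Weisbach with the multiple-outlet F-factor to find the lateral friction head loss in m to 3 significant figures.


Approach: apply Darcy-Weisbach with the multiple-outlet F-factor, Q = n*q/(3600*1000) m^3/s; v = Q/A; hf = F*f*(L/D)*(v^2/(2g)).
Q = 11*3.24/(3600*1000) = 9.9000e-06 m^3/s
A = pi*(15.7e-3/2)^2 = 1.9359e-04 m^2, so v = Q/A = 0.051138 m/s
hf = 0.3636*0.02*(146/0.0157)*(0.051138^2/(2*9.81)) = 0.00901 m
Therefore the lateral friction head loss = 0.00901 m.


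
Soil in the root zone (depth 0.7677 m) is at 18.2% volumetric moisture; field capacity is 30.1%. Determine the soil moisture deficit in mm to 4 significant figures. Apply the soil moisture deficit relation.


Approach: apply the soil moisture deficit relation, SMD = (FC - theta)/100 * depth * 1000.
SMD = (30.1 - 18.2)/100 * 0.7677 * 1000 = 91.36 mm
Therefore the soil moisture deficit = 91.36 mm.


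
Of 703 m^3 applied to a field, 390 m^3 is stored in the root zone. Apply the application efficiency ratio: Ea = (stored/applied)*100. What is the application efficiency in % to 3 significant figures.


Ea = (390/703)*100 = 55.5 %
Therefore the application efficiency = 55.5 %.


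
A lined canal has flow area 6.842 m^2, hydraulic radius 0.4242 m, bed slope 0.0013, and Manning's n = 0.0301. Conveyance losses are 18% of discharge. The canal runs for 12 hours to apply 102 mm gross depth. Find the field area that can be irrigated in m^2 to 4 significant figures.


Approach: apply Manning's equation with a conveyance and depth budget, Q = (1/n)*A*R^(2/3)*S^(1/2); Q_field = Q*(1-loss); Area = Q_field*t/(d/1000).
Step 1 — canal discharge (Manning's equation):
  Q = (1/0.0301) * 6.842 * 0.4242^(2/3) * 0.0013^(1/2) = 4.62703 m^3/s
Step 2 — delivered flow: Q_field = 4.62703*(1 - 18/100) = 3.79416 m^3/s
Step 3 — volume delivered: V = 3.79416 * 12*3600 = 163908 m^3
Step 4 — area served: A = V / (depth/1000) = 163908 / 0.102 = 1607000 m^2
Therefore the field area that can be irrigated = 1607000 m^2.


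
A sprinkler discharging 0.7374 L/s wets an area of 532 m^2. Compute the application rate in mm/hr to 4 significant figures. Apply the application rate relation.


Approach: apply the application rate relation, rate = (Q/A)*3600.
rate = (0.7374 / 532) * 3600 = 4.990 mm/hr
Therefore the application rate = 4.990 mm/hr.


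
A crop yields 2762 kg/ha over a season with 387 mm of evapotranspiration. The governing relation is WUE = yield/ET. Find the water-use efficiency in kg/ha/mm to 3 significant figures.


WUE = 2762 / 387 = 7.14 kg/ha/mm
Therefore the water-use efficiency = 7.14 kg/ha/mm.


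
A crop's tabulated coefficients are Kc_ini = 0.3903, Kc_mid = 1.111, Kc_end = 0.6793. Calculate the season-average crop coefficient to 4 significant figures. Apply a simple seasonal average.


Approach: apply a simple seasonal average, Kc_avg = (Kc_ini + Kc_mid + Kc_end)/3.
Kc_avg = (0.3903 + 1.111 + 0.6793)/3 = 0.7269
Therefore the season-average crop coefficient = 0.7269.


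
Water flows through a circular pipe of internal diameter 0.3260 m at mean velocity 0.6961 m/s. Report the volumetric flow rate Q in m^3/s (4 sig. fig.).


Approach: apply the continuity equation for pipe flow, Q = A * v with A = pi*(D/2)^2.
A = pi*(0.3260/2)^2 = 0.0834690 m^2
Q = 0.0834690 * 0.6961 = 0.05810 m^3/s
Therefore the volumetric flow rate Q = 0.05810 m^3/s.
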